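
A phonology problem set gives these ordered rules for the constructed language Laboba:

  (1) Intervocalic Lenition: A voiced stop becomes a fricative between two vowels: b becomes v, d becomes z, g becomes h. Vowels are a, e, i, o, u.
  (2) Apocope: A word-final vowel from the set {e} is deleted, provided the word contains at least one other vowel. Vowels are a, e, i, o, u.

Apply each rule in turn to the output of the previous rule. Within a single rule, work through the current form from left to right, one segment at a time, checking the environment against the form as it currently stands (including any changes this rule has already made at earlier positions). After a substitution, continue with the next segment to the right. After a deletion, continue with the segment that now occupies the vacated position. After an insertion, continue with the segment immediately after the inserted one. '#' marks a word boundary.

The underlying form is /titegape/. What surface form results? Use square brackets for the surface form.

(1) Intervocalic Lenition: [titegape] → [titehape]
(2) Apocope: [titehape] → [titehap]

[titehap]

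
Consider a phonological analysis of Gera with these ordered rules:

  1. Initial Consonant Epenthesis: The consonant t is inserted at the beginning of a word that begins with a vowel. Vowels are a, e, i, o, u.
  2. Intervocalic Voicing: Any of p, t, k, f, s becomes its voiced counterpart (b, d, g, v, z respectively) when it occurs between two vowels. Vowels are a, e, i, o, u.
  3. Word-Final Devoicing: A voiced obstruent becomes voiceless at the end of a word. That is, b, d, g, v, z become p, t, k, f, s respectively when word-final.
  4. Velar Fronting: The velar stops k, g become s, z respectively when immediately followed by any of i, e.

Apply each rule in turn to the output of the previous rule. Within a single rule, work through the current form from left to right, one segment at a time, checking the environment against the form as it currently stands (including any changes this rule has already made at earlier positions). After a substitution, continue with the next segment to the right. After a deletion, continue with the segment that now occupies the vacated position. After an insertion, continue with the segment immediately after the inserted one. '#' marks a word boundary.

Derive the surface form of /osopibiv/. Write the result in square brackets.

1 Initial Consonant Epenthesis: [osopibiv] → [tosopibiv]
2 Intervocalic Voicing: [tosopibiv] → [tozobibiv]
3 Word-Final Devoicing: [tozobibiv] → [tozobibif]
4 Velar Fronting: no change — [tozobibif]

[tozobibif]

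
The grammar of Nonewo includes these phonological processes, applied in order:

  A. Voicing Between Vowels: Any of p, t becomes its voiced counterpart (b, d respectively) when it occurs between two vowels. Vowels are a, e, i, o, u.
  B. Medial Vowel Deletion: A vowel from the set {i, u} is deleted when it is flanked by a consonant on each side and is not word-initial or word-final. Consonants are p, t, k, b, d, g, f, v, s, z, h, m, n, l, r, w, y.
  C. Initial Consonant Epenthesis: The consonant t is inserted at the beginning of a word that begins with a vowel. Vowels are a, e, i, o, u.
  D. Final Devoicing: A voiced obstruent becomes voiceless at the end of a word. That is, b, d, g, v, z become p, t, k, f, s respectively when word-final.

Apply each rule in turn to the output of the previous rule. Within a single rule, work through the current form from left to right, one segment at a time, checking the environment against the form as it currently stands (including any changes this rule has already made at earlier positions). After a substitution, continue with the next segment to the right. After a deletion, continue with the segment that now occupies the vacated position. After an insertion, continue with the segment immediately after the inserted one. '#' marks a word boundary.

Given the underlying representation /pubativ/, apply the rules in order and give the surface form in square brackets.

[pbadf]

A Voicing Between Vowels: [pubativ] → [pubadiv]
B Medial Vowel Deletion: [pubadiv] → [pbadv]
C Initial Consonant Epenthesis: no change — [pbadv]
D Final Devoicing: [pbadv] → [pbadf]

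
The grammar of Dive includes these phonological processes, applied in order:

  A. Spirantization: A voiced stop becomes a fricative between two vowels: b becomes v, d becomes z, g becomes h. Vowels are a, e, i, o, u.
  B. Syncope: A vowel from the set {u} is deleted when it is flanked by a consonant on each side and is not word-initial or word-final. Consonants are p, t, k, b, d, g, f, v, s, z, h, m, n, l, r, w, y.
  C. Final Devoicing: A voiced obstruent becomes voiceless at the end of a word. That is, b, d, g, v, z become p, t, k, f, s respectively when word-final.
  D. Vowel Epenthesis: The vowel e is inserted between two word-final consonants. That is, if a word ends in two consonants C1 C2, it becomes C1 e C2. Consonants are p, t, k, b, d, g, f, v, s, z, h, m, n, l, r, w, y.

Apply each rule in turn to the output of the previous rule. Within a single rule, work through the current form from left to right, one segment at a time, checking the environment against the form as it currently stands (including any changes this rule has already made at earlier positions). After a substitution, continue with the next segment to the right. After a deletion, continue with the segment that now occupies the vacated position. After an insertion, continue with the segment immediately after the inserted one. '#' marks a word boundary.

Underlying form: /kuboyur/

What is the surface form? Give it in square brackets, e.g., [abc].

A Spirantization: [kuboyur] → [kuvoyur]
B Syncope: [kuvoyur] → [kvoyr]
C Final Devoicing: no change — [kvoyr]
D Vowel Epenthesis: [kvoyr] → [kvoyer]

[kvoyer]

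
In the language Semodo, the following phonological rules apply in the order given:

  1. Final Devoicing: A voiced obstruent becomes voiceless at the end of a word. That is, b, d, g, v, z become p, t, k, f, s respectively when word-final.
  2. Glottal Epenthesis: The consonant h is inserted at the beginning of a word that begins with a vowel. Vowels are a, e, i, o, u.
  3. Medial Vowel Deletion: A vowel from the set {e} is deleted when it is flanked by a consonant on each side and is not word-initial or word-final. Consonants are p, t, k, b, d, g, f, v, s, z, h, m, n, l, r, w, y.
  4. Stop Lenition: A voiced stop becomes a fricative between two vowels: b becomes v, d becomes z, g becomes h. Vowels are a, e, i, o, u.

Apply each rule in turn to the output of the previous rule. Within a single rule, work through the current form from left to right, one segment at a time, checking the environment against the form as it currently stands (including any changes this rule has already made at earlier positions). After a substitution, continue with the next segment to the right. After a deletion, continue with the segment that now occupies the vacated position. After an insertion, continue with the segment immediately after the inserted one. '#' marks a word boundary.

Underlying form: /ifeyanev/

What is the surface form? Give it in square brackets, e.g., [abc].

1 Final Devoicing: [ifeyanev] → [ifeyanef]
2 Glottal Epenthesis: [ifeyanef] → [hifeyanef]
3 Medial Vowel Deletion: [hifeyanef] → [hifyanf]
4 Stop Lenition: no change — [hifyanf]

[hifyanf]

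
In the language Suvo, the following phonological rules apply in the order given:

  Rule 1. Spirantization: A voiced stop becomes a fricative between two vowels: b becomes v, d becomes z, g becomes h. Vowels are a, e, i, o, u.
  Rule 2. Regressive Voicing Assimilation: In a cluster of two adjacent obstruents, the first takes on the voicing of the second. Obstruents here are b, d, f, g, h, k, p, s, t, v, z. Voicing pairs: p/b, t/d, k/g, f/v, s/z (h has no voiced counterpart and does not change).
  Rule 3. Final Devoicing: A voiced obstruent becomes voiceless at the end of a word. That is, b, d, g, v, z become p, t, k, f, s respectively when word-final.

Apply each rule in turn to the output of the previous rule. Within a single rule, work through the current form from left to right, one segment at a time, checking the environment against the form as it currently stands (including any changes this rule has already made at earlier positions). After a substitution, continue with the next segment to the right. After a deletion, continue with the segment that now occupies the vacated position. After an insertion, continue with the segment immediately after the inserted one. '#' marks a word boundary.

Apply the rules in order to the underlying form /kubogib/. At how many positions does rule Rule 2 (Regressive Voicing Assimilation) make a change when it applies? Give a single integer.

0

Rule 1 Spirantization: [kubogib] → [kuvohib]
Rule 2 Regressive Voicing Assimilation: no change — [kuvohib]
Rule 3 Final Devoicing: [kuvohib] → [kuvohip]
Rule Rule 2 changed 0 position(s).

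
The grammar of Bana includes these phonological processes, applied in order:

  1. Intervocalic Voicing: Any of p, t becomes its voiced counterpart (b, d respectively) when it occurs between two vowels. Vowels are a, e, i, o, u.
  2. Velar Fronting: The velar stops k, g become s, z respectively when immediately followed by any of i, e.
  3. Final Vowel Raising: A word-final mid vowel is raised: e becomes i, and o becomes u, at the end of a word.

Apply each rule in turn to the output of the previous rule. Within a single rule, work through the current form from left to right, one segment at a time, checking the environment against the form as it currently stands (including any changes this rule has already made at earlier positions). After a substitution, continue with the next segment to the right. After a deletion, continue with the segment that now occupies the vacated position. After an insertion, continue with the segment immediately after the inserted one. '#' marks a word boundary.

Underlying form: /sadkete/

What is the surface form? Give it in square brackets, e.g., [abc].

[sadsedi]

1 Intervocalic Voicing: [sadkete] → [sadkede]
2 Velar Fronting: [sadkede] → [sadsede]
3 Final Vowel Raising: [sadsede] → [sadsedi]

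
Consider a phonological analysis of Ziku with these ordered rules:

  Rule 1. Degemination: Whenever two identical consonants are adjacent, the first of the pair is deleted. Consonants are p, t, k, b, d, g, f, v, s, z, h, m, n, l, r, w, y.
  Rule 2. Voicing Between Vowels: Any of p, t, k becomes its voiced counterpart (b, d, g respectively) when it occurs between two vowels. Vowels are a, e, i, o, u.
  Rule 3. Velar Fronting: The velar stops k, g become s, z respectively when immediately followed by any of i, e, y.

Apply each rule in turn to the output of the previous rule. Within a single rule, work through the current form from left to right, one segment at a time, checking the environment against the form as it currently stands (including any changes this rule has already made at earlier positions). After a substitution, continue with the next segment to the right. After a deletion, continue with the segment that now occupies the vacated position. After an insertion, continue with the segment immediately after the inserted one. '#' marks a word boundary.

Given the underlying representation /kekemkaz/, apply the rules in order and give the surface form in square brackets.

[sezemkaz]

Rule 1 Degemination: no change — [kekemkaz]
Rule 2 Voicing Between Vowels: [kekemkaz] → [kegemkaz]
Rule 3 Velar Fronting: [kegemkaz] → [sezemkaz]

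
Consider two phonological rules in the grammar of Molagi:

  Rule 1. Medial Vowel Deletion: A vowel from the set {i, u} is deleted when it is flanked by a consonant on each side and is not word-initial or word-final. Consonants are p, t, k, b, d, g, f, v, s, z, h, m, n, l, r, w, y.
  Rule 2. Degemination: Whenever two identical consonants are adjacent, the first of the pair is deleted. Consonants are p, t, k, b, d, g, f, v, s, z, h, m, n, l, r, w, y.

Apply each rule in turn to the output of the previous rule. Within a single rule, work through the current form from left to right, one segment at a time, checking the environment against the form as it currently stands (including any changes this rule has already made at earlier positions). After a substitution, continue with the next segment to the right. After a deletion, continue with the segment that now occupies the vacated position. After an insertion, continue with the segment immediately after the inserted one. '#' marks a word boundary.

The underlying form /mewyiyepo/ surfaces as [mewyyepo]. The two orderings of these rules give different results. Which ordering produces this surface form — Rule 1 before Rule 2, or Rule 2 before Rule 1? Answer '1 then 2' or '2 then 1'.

2 then 1

Order 1 then 2:
  1 Medial Vowel Deletion: [mewyiyepo] → [mewyyepo]
  2 Degemination: [mewyyepo] → [mewyepo]
  result: [mewyepo]
Order 2 then 1:
  2 Degemination: no change — [mewyiyepo]
  1 Medial Vowel Deletion: [mewyiyepo] → [mewyyepo]
  result: [mewyyepo]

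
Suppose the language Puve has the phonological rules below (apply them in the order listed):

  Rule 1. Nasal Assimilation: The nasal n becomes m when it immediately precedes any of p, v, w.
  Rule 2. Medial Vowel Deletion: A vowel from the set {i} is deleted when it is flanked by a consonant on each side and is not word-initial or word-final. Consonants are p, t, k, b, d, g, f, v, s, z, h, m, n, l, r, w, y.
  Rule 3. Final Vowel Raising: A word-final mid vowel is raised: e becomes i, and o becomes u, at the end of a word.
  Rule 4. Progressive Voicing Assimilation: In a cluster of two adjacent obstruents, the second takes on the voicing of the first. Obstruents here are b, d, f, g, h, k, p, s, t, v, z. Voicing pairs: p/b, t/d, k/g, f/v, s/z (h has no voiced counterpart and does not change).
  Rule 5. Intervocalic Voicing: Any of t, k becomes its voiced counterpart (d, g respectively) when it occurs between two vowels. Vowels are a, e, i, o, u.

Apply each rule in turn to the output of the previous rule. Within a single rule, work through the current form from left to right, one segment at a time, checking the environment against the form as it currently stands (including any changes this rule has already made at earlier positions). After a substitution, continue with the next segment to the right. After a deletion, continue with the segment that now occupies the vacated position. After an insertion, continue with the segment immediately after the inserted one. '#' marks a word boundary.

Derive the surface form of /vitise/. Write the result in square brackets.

[vdzi]

Rule 1 Nasal Assimilation: no change — [vitise]
Rule 2 Medial Vowel Deletion: [vitise] → [vtse]
Rule 3 Final Vowel Raising: [vtse] → [vtsi]
Rule 4 Progressive Voicing Assimilation: [vtsi] → [vdzi]
Rule 5 Intervocalic Voicing: no change — [vdzi]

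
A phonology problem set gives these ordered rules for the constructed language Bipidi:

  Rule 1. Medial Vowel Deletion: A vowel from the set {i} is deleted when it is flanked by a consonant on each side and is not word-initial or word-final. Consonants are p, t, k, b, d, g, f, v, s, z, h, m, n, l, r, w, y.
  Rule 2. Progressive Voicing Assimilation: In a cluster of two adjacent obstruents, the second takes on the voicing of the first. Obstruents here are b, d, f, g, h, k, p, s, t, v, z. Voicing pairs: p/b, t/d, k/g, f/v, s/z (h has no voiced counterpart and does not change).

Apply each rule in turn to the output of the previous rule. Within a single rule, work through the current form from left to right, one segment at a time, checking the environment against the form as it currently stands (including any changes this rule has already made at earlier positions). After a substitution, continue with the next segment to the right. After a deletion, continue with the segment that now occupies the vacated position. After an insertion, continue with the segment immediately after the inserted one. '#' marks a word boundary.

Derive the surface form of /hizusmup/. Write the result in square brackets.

Rule 1 Medial Vowel Deletion: [hizusmup] → [hzusmup]
Rule 2 Progressive Voicing Assimilation: [hzusmup] → [hsusmup]

[hsusmup]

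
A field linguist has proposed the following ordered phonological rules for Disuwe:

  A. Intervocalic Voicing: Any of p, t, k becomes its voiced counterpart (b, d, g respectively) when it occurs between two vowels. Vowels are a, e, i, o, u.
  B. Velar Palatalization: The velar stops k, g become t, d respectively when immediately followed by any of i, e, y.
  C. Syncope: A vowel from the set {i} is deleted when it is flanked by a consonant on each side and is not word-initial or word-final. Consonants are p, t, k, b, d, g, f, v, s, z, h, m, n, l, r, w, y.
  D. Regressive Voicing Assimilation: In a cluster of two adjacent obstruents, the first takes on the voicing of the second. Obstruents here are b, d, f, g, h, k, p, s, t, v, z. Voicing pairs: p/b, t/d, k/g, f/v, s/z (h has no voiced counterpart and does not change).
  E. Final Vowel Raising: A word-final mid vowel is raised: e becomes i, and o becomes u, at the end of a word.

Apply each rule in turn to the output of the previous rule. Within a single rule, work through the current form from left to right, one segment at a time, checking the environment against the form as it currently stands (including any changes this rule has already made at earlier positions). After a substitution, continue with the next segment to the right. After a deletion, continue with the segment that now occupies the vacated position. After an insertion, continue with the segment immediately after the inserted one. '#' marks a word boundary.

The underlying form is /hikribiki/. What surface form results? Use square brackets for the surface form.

[hkrbdi]

A Intervocalic Voicing: [hikribiki] → [hikribigi]
B Velar Palatalization: [hikribigi] → [hikribidi]
C Syncope: [hikribidi] → [hkrbdi]
D Regressive Voicing Assimilation: no change — [hkrbdi]
E Final Vowel Raising: no change — [hkrbdi]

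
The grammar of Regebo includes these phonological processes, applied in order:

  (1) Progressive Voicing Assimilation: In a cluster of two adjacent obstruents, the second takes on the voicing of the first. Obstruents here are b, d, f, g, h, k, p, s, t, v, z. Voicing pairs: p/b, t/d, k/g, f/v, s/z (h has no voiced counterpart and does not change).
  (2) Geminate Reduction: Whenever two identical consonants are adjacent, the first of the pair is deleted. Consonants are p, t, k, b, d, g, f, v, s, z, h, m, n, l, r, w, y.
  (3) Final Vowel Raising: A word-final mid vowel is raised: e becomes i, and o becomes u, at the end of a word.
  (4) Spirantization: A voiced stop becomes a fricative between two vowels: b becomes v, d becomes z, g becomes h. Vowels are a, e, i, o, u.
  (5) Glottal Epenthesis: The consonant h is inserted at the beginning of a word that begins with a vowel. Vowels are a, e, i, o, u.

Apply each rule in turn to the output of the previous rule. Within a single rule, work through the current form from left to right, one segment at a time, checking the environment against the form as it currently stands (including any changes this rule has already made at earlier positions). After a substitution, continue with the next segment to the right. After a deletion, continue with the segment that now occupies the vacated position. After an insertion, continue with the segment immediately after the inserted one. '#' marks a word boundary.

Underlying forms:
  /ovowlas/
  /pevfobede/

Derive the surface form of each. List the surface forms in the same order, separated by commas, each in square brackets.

/ovowlas/:
  (1) Progressive Voicing Assimilation: no change — [ovowlas]
  (2) Geminate Reduction: no change — [ovowlas]
  (3) Final Vowel Raising: no change — [ovowlas]
  (4) Spirantization: no change — [ovowlas]
  (5) Glottal Epenthesis: [ovowlas] → [hovowlas]
/pevfobede/:
  (1) Progressive Voicing Assimilation: [pevfobede] → [pevvobede]
  (2) Geminate Reduction: [pevvobede] → [pevobede]
  (3) Final Vowel Raising: [pevobede] → [pevobedi]
  (4) Spirantization: [pevobedi] → [pevovezi]
  (5) Glottal Epenthesis: no change — [pevovezi]

[hovowlas], [pevovezi]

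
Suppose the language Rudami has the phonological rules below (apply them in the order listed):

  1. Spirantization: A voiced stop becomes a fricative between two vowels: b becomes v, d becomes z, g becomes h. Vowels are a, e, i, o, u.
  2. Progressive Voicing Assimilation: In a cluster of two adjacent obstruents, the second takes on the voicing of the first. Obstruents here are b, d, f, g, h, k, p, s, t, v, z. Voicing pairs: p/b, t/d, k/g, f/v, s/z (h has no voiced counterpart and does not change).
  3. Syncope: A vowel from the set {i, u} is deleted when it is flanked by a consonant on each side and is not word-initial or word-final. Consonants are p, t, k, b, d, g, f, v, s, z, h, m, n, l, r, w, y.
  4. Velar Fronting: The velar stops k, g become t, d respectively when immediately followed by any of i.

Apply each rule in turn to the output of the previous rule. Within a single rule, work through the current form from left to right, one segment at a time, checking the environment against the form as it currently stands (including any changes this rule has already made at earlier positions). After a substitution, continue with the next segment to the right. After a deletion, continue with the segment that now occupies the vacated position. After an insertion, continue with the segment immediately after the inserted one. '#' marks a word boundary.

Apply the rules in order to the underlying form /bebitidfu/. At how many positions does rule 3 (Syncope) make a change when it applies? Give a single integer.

1 Spirantization: [bebitidfu] → [bevitidfu]
2 Progressive Voicing Assimilation: [bevitidfu] → [bevitidvu]
3 Syncope: [bevitidvu] → [bevtdvu]
4 Velar Fronting: no change — [bevtdvu]
Rule 3 changed 2 position(s).

2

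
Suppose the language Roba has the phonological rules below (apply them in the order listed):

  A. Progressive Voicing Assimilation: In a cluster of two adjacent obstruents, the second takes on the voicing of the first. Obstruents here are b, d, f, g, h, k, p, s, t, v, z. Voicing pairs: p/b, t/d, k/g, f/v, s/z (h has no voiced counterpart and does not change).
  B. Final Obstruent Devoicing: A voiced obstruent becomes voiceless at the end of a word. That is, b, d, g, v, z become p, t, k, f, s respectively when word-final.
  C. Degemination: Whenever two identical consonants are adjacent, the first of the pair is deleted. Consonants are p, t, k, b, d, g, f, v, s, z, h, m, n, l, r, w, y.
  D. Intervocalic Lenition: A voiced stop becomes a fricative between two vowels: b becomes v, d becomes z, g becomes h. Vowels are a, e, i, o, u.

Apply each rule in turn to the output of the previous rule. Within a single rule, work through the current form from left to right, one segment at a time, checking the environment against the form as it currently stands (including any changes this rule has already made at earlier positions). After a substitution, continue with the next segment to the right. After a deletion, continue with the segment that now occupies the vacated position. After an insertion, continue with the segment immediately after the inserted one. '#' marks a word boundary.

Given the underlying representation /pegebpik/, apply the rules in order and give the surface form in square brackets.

[pehevik]

A Progressive Voicing Assimilation: [pegebpik] → [pegebbik]
B Final Obstruent Devoicing: no change — [pegebbik]
C Degemination: [pegebbik] → [pegebik]
D Intervocalic Lenition: [pegebik] → [pehevik]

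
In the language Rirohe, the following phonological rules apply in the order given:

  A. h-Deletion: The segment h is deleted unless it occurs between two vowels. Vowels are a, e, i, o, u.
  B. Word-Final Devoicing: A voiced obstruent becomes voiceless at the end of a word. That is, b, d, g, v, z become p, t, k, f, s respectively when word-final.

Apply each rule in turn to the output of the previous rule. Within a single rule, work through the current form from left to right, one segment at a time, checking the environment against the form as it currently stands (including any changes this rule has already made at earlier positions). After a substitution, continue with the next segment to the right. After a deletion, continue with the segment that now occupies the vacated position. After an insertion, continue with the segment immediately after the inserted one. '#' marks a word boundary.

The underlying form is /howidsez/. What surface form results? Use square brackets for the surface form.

A h-Deletion: [howidsez] → [owidsez]
B Word-Final Devoicing: [owidsez] → [owidses]

[owidses]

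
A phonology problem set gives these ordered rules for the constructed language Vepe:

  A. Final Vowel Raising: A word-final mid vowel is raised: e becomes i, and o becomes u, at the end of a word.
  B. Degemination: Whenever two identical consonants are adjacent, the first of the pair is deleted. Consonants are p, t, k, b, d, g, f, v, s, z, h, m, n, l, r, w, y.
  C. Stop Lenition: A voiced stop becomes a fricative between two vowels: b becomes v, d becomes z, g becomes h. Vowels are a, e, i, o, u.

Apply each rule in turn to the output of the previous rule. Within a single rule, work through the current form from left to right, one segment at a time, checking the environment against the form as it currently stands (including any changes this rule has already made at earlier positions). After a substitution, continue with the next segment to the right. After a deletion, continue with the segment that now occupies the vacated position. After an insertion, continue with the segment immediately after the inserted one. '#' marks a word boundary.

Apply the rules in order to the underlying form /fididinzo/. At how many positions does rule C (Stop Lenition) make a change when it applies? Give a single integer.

A Final Vowel Raising: [fididinzo] → [fididinzu]
B Degemination: no change — [fididinzu]
C Stop Lenition: [fididinzu] → [fizizinzu]
Rule C changed 2 position(s).

2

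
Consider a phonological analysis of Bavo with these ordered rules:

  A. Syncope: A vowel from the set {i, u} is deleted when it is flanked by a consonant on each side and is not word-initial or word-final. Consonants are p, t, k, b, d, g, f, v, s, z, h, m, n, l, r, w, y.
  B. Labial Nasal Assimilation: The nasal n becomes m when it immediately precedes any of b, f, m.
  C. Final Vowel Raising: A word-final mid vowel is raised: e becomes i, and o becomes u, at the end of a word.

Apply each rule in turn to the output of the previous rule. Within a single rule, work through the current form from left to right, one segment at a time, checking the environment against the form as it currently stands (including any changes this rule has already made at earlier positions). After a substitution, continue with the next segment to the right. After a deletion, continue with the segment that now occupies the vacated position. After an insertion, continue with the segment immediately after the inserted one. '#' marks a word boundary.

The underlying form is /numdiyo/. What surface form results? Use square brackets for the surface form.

A Syncope: [numdiyo] → [nmdyo]
B Labial Nasal Assimilation: [nmdyo] → [mmdyo]
C Final Vowel Raising: [mmdyo] → [mmdyu]

[mmdyu]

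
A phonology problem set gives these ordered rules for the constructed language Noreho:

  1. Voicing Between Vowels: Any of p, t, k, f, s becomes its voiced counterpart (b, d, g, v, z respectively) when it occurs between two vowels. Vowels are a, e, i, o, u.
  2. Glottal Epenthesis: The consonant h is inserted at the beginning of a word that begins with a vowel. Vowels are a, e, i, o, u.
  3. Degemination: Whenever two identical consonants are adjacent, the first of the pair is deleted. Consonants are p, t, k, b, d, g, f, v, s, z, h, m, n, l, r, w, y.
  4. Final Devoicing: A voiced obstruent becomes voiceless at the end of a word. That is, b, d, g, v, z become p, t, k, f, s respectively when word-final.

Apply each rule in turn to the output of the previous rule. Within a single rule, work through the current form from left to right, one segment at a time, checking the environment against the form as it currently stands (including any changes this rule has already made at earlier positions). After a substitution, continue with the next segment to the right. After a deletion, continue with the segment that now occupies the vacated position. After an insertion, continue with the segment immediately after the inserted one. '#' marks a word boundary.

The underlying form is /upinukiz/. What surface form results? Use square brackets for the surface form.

[hubinugis]

1 Voicing Between Vowels: [upinukiz] → [ubinugiz]
2 Glottal Epenthesis: [ubinugiz] → [hubinugiz]
3 Degemination: no change — [hubinugiz]
4 Final Devoicing: [hubinugiz] → [hubinugis]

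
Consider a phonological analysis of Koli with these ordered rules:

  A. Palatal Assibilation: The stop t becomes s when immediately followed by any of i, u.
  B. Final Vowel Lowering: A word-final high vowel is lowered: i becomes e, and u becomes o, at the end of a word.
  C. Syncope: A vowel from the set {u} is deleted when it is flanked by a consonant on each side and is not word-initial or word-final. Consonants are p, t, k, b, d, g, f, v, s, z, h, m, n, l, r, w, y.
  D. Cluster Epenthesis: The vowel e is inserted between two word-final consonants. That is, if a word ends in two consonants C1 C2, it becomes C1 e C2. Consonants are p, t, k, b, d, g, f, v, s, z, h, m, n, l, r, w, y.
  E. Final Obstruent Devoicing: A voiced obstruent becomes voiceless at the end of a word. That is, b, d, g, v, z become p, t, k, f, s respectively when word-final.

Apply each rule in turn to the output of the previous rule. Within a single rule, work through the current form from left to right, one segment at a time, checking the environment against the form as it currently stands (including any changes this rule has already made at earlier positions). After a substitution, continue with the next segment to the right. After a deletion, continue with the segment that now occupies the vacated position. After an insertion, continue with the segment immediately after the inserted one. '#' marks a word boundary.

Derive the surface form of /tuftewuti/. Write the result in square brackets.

[sftewse]

A Palatal Assibilation: [tuftewuti] → [suftewusi]
B Final Vowel Lowering: [suftewusi] → [suftewuse]
C Syncope: [suftewuse] → [sftewse]
D Cluster Epenthesis: no change — [sftewse]
E Final Obstruent Devoicing: no change — [sftewse]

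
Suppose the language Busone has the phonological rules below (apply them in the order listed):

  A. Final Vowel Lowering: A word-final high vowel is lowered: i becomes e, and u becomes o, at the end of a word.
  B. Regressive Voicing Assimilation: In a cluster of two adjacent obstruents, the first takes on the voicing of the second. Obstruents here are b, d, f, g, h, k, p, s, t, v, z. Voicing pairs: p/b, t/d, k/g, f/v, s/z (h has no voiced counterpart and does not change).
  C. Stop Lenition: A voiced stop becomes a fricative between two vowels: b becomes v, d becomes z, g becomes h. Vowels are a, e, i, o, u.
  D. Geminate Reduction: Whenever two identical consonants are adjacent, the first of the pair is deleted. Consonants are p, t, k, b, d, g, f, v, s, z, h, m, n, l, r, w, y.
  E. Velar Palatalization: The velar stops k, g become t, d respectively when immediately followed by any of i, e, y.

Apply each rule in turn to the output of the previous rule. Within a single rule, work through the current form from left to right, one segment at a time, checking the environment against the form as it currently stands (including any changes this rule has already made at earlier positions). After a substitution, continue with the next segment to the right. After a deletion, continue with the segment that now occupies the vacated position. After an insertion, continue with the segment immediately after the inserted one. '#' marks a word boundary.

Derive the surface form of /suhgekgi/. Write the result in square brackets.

[suhdede]

A Final Vowel Lowering: [suhgekgi] → [suhgekge]
B Regressive Voicing Assimilation: [suhgekge] → [suhgegge]
C Stop Lenition: no change — [suhgegge]
D Geminate Reduction: [suhgegge] → [suhgege]
E Velar Palatalization: [suhgege] → [suhdede]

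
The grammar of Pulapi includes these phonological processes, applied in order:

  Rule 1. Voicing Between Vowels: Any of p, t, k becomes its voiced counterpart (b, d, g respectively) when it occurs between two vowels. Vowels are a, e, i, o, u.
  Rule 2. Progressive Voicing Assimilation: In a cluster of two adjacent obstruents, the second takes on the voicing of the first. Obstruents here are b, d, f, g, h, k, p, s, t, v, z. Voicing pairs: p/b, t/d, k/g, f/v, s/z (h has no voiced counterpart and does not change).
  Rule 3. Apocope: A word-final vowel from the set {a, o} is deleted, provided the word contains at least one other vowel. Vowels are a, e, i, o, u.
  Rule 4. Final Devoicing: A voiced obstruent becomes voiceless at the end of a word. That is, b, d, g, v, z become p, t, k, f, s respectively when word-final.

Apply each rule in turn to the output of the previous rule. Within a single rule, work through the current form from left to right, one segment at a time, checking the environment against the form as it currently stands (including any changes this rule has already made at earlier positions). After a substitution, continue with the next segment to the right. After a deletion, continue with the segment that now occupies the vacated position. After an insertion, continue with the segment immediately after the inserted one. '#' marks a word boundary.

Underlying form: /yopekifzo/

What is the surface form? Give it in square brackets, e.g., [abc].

Rule 1 Voicing Between Vowels: [yopekifzo] → [yobegifzo]
Rule 2 Progressive Voicing Assimilation: [yobegifzo] → [yobegifso]
Rule 3 Apocope: [yobegifso] → [yobegifs]
Rule 4 Final Devoicing: no change — [yobegifs]

[yobegifs]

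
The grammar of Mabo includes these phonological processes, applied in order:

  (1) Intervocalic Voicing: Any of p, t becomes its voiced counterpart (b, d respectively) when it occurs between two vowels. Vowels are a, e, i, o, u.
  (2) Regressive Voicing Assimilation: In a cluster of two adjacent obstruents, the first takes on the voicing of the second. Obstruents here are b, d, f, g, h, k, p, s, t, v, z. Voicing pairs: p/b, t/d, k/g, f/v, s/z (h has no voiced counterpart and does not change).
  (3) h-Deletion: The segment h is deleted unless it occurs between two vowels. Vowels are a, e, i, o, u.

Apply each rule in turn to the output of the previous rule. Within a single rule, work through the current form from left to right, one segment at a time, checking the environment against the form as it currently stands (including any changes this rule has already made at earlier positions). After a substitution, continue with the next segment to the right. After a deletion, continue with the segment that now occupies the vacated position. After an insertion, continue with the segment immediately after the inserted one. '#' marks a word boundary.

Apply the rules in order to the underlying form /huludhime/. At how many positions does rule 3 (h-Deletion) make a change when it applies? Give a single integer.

2

(1) Intervocalic Voicing: no change — [huludhime]
(2) Regressive Voicing Assimilation: [huludhime] → [huluthime]
(3) h-Deletion: [huluthime] → [ulutime]
Rule 3 changed 2 position(s).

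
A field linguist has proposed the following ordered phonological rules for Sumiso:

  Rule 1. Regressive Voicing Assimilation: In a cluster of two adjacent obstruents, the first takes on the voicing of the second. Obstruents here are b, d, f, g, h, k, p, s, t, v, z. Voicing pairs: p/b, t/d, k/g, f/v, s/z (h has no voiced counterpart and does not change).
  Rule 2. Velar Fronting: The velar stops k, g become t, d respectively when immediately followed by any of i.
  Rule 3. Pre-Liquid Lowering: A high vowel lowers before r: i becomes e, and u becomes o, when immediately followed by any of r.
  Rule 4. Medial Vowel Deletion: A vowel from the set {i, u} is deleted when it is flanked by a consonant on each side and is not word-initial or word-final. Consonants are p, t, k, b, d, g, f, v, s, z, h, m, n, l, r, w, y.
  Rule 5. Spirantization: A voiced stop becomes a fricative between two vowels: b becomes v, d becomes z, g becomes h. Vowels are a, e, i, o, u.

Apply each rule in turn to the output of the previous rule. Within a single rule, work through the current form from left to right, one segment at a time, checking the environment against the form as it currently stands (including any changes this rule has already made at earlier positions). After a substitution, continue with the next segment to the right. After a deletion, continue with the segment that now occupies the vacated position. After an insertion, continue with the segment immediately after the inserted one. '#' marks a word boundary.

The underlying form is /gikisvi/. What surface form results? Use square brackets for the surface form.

Rule 1 Regressive Voicing Assimilation: [gikisvi] → [gikizvi]
Rule 2 Velar Fronting: [gikizvi] → [ditizvi]
Rule 3 Pre-Liquid Lowering: no change — [ditizvi]
Rule 4 Medial Vowel Deletion: [ditizvi] → [dtzvi]
Rule 5 Spirantization: no change — [dtzvi]

[dtzvi]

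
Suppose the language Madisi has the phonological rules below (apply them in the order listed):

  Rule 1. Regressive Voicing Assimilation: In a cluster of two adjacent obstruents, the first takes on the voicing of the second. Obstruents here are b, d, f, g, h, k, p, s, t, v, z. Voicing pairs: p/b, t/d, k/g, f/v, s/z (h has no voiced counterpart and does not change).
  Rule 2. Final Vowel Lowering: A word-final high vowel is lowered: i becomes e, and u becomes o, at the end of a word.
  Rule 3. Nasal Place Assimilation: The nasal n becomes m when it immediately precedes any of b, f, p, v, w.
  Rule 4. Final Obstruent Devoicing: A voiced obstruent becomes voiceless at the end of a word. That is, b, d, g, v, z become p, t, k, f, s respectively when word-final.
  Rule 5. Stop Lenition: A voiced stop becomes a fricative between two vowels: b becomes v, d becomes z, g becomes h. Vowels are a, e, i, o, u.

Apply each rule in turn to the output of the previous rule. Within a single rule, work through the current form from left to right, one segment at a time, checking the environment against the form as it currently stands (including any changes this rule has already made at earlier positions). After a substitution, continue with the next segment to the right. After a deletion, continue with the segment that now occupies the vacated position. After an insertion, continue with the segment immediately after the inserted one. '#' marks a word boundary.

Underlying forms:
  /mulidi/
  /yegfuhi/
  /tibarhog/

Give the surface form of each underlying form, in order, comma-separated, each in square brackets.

/mulidi/:
  Rule 1 Regressive Voicing Assimilation: no change — [mulidi]
  Rule 2 Final Vowel Lowering: [mulidi] → [mulide]
  Rule 3 Nasal Place Assimilation: no change — [mulide]
  Rule 4 Final Obstruent Devoicing: no change — [mulide]
  Rule 5 Stop Lenition: [mulide] → [mulize]
/yegfuhi/:
  Rule 1 Regressive Voicing Assimilation: [yegfuhi] → [yekfuhi]
  Rule 2 Final Vowel Lowering: [yekfuhi] → [yekfuhe]
  Rule 3 Nasal Place Assimilation: no change — [yekfuhe]
  Rule 4 Final Obstruent Devoicing: no change — [yekfuhe]
  Rule 5 Stop Lenition: no change — [yekfuhe]
/tibarhog/:
  Rule 1 Regressive Voicing Assimilation: no change — [tibarhog]
  Rule 2 Final Vowel Lowering: no change — [tibarhog]
  Rule 3 Nasal Place Assimilation: no change — [tibarhog]
  Rule 4 Final Obstruent Devoicing: [tibarhog] → [tibarhok]
  Rule 5 Stop Lenition: [tibarhok] → [tivarhok]

[mulize], [yekfuhe], [tivarhok]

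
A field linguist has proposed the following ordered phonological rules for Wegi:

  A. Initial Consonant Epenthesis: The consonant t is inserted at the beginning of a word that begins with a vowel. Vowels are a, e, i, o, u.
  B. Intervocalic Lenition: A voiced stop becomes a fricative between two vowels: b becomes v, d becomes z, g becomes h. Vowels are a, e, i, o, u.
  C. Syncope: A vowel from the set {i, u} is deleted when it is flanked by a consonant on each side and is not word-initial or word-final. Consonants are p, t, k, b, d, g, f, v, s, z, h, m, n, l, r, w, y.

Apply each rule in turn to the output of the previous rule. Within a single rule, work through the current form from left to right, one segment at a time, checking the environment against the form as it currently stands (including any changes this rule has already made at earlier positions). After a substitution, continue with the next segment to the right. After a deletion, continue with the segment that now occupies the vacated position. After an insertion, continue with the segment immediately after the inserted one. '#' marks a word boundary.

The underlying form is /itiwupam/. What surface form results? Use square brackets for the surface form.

A Initial Consonant Epenthesis: [itiwupam] → [titiwupam]
B Intervocalic Lenition: no change — [titiwupam]
C Syncope: [titiwupam] → [ttwpam]

[ttwpam]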